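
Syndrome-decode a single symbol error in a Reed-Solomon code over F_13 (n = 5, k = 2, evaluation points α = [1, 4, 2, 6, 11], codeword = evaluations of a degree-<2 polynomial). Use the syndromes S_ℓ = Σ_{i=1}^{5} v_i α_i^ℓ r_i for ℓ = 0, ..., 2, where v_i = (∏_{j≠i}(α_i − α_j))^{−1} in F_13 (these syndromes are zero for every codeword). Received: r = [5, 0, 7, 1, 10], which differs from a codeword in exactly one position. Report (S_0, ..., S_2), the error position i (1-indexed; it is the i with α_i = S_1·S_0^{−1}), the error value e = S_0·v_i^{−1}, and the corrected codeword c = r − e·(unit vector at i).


S = (10, 7, 1), error at position 3, error magnitude e = 8, c = [5, 0, 12, 1, 10].

Step 1: column multipliers v_i = (∏_{j≠i}(α_i − α_j))^{−1} mod 13.
  i = 1 (α = 1): (1−4)(1−2)(1−6)(1−11) = (−3)·(−1)·(−5)·(−10) = 150 ≡ 7, so v_1 = 7^{−1} = 2 (mod 13).
  i = 2 (α = 4): (4−1)(4−2)(4−6)(4−11) = 3·2·(−2)·(−7) = 84 ≡ 6, so v_2 = 6^{−1} = 11 (mod 13).
  i = 3 (α = 2): (2−1)(2−4)(2−6)(2−11) = 1·(−2)·(−4)·(−9) = −72 ≡ 6, so v_3 = 6^{−1} = 11 (mod 13).
  i = 4 (α = 6): (6−1)(6−4)(6−2)(6−11) = 5·2·4·(−5) = −200 ≡ 8, so v_4 = 8^{−1} = 5 (mod 13).
  i = 5 (α = 11): (11−1)(11−4)(11−2)(11−6) = 10·7·9·5 = 3150 ≡ 4, so v_5 = 4^{−1} = 10 (mod 13).
  v = [2, 11, 11, 5, 10].
Step 2: syndromes of r = [5, 0, 7, 1, 10] (all sums mod 13).
  S_0 = Σ v_i r_i = 2·5 + 11·0 + 11·7 + 5·1 + 10·10 = 192 ≡ 10.
  S_1 = Σ v_i α_i r_i = 2·1·5 + 11·4·0 + 11·2·7 + 5·6·1 + 10·11·10 = 1294 ≡ 7.
  α_i^2 mod 13 = [1, 3, 4, 10, 4].
  S_2 = Σ v_i α_i^2 r_i = 2·1·5 + 11·3·0 + 11·4·7 + 5·10·1 + 10·4·10 = 768 ≡ 1.
  S = (10, 7, 1) ≠ 0, so r is not a codeword (an error is present).
Step 3: locate the error. For a single error e at position i, S_ℓ = v_i·e·α_i^ℓ, so α_err = S_1/S_0.
  S_0^{−1} = 10^{−1} = 4 (mod 13), so α_err = 7·4 = 28 ≡ 2 = α_3. Error position i = 3.
  Consistency check: S_2/S_1 = 1·2 = 2 ≡ 2 = α_err ✓ (single-error assumption holds).
Step 4: error magnitude e = S_0/v_3 = S_0·∏_{j≠3}(α_3 − α_j) = 10·6 = 60 ≡ 8 (mod 13).
Step 5: correct position 3: c_3 = r_3 − e = 7 − 8 ≡ 12 (mod 13). Hence c = [5, 0, 12, 1, 10].
  Check: interpolating c through the α_i gives m(x) = 11 + 7·x (degree < 2) with m(α_i) = c_i for every i, so c is indeed a codeword.


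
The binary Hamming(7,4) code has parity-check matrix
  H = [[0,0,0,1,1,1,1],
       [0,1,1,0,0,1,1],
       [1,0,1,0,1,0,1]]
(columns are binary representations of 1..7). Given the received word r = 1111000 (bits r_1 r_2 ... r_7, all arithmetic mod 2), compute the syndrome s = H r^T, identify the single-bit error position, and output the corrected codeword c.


s = (1, 0, 0)^T, error position = 4, corrected codeword c = 1110000

Compute s = H r^T mod 2 one row at a time:
  s_1 = 1 + 0 + 0 + 0 = 1 ≡ 1 (mod 2).
  s_2 = 1 + 1 + 0 + 0 = 2 ≡ 0 (mod 2).
  s_3 = 1 + 1 + 0 + 0 = 2 ≡ 0 (mod 2).
s = (1, 0, 0)^T — this equals column 4 of H (binary 100), so error is at position 4.
Correct: flip bit 4 of r = 1111000 to get c = 1110000.


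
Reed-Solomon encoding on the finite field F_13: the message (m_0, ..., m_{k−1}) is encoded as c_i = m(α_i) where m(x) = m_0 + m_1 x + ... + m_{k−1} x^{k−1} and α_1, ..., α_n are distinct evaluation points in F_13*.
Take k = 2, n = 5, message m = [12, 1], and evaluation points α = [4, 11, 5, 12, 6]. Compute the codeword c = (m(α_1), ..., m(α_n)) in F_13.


c = [3, 10, 4, 11, 5]

Message polynomial: m(x) = 12 + 1·x (mod 13).
For each evaluation point α_i, compute m(α_i) mod 13:
  α_1 = 4: Horner steps 1 → 3, so m(4) = 3.
  α_2 = 11: Horner steps 1 → 10, so m(11) = 10.
  α_3 = 5: Horner steps 1 → 4, so m(5) = 4.
  α_4 = 12: Horner steps 1 → 11, so m(12) = 11.
  α_5 = 6: Horner steps 1 → 5, so m(6) = 5.
Codeword c = [3, 10, 4, 11, 5] ∈ F_13^5.


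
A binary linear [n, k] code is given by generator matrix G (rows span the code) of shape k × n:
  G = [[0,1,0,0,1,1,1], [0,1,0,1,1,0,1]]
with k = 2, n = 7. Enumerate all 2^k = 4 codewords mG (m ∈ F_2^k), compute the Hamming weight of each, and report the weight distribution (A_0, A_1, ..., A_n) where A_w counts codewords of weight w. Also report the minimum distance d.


Weight distribution: A_0 = 1, A_2 = 1, A_4 = 2. Minimum distance d = 2.

Enumerate all 2^2 = 4 messages m ∈ F_2^2.
For each, compute codeword c = mG in F_2^7, then tally its weight.
  m = 00 → c = 0000000, weight = 0.
  m = 10 → c = 0100111, weight = 4.
  m = 01 → c = 0101101, weight = 4.
  m = 11 → c = 0001010, weight = 2.
Tally weights:
  weight 0: 1 codewords.
  weight 2: 1 codewords.
  weight 4: 2 codewords.
Minimum distance d = smallest w > 0 with A_w > 0 = 2.
Sanity: Σ A_w = 4 = 2^2 = 4 ✓.


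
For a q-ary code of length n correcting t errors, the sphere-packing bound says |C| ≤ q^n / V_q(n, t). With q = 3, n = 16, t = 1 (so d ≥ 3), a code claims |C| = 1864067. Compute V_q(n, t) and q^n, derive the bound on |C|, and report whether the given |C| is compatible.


V_q(n, t) = 33, q^n = 43046721, Hamming bound = 1304446, |C| = 1864067 > bound (violated).

Step 1: Compute V_q(n, t) = Σ_{j=0}^1 C(n, j) (q−1)^j.
  j = 0: C(16,0)·(2)^0 = 1·1 = 1.
  j = 1: C(16,1)·(2)^1 = 16·2 = 32.
  V_q(n, t) = 1 + 32 = 33.
Step 2: q^n = 3^16 = 43046721.
Step 3: Hamming bound ⌊q^n / V_q(n,t)⌋ = ⌊43046721/33⌋ = 1304446.
Step 4: Compare |C| = 1864067 to 1304446: violated.
The claimed |C| lies above the Hamming bound, so no 3-ary code of length 16 with d ≥ 3 can have 1864067 codewords.


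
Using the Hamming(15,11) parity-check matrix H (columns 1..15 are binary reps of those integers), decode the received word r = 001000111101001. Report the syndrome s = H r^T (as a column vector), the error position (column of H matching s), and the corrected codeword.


s = (1, 1, 0, 0)^T, error position = 12, corrected codeword c = 001000111100001

Compute s = H r^T mod 2 one row at a time:
  s_1 = 1 + 1 + 1 + 0 + 1 + 0 + 0 + 1 = 5 ≡ 1 (mod 2).
  s_2 = 0 + 0 + 0 + 1 + 1 + 0 + 0 + 1 = 3 ≡ 1 (mod 2).
  s_3 = 0 + 1 + 0 + 1 + 1 + 0 + 0 + 1 = 4 ≡ 0 (mod 2).
  s_4 = 0 + 1 + 0 + 1 + 1 + 0 + 0 + 1 = 4 ≡ 0 (mod 2).
s = (1, 1, 0, 0)^T — this equals column 12 of H (binary 1100), so error is at position 12.
Correct: flip bit 12 of r = 001000111101001 to get c = 001000111100001.


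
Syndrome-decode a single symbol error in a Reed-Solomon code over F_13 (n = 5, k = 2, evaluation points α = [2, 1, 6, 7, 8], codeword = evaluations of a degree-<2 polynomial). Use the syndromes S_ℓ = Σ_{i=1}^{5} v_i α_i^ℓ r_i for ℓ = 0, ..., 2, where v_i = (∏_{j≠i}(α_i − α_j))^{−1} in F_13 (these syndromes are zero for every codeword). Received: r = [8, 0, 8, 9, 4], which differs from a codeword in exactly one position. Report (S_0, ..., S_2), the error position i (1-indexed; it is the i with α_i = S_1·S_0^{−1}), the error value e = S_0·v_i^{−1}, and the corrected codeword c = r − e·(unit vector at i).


S = (7, 3, 5), error at position 3, error magnitude e = 7, c = [8, 0, 1, 9, 4].

Step 1: column multipliers v_i = (∏_{j≠i}(α_i − α_j))^{−1} mod 13.
  i = 1 (α = 2): (2−1)(2−6)(2−7)(2−8) = 1·(−4)·(−5)·(−6) = −120 ≡ 10, so v_1 = 10^{−1} = 4 (mod 13).
  i = 2 (α = 1): (1−2)(1−6)(1−7)(1−8) = (−1)·(−5)·(−6)·(−7) = 210 ≡ 2, so v_2 = 2^{−1} = 7 (mod 13).
  i = 3 (α = 6): (6−2)(6−1)(6−7)(6−8) = 4·5·(−1)·(−2) = 40 ≡ 1, so v_3 = 1^{−1} = 1 (mod 13).
  i = 4 (α = 7): (7−2)(7−1)(7−6)(7−8) = 5·6·1·(−1) = −30 ≡ 9, so v_4 = 9^{−1} = 3 (mod 13).
  i = 5 (α = 8): (8−2)(8−1)(8−6)(8−7) = 6·7·2·1 = 84 ≡ 6, so v_5 = 6^{−1} = 11 (mod 13).
  v = [4, 7, 1, 3, 11].
Step 2: syndromes of r = [8, 0, 8, 9, 4] (all sums mod 13).
  S_0 = Σ v_i r_i = 4·8 + 7·0 + 1·8 + 3·9 + 11·4 = 111 ≡ 7.
  S_1 = Σ v_i α_i r_i = 4·2·8 + 7·1·0 + 1·6·8 + 3·7·9 + 11·8·4 = 653 ≡ 3.
  α_i^2 mod 13 = [4, 1, 10, 10, 12].
  S_2 = Σ v_i α_i^2 r_i = 4·4·8 + 7·1·0 + 1·10·8 + 3·10·9 + 11·12·4 = 1006 ≡ 5.
  S = (7, 3, 5) ≠ 0, so r is not a codeword (an error is present).
Step 3: locate the error. For a single error e at position i, S_ℓ = v_i·e·α_i^ℓ, so α_err = S_1/S_0.
  S_0^{−1} = 7^{−1} = 2 (mod 13), so α_err = 3·2 = 6 ≡ 6 = α_3. Error position i = 3.
  Consistency check: S_2/S_1 = 5·9 = 45 ≡ 6 = α_err ✓ (single-error assumption holds).
Step 4: error magnitude e = S_0/v_3 = S_0·∏_{j≠3}(α_3 − α_j) = 7·1 = 7 ≡ 7 (mod 13).
Step 5: correct position 3: c_3 = r_3 − e = 8 − 7 ≡ 1 (mod 13). Hence c = [8, 0, 1, 9, 4].
  Check: interpolating c through the α_i gives m(x) = 5 + 8·x (degree < 2) with m(α_i) = c_i for every i, so c is indeed a codeword.


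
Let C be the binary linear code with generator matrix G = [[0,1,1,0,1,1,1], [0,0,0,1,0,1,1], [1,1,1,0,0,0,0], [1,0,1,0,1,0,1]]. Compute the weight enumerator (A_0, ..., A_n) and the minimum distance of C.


Weight distribution: A_0 = 1, A_2 = 1, A_3 = 6, A_4 = 5, A_5 = 2, A_6 = 1. Minimum distance d = 2.

Enumerate all 2^4 = 16 messages m ∈ F_2^4.
For each, compute codeword c = mG in F_2^7, then tally its weight.
  m = 0000 → c = 0000000, weight = 0.
  m = 1000 → c = 0110111, weight = 5.
  m = 0100 → c = 0001011, weight = 3.
  m = 1100 → c = 0111100, weight = 4.
  m = 0010 → c = 1110000, weight = 3.
  m = 1010 → c = 1000111, weight = 4.
  m = 0110 → c = 1111011, weight = 6.
  m = 1110 → c = 1001100, weight = 3.
  m = 0001 → c = 1010101, weight = 4.
  m = 1001 → c = 1100010, weight = 3.
  m = 0101 → c = 1011110, weight = 5.
  m = 1101 → c = 1101001, weight = 4.
  m = 0011 → c = 0100101, weight = 3.
  m = 1011 → c = 0010010, weight = 2.
  m = 0111 → c = 0101110, weight = 4.
  m = 1111 → c = 0011001, weight = 3.
Tally weights:
  weight 0: 1 codewords.
  weight 2: 1 codewords.
  weight 3: 6 codewords.
  weight 4: 5 codewords.
  weight 5: 2 codewords.
  weight 6: 1 codewords.
Minimum distance d = smallest w > 0 with A_w > 0 = 2.
Sanity: Σ A_w = 16 = 2^4 = 16 ✓.


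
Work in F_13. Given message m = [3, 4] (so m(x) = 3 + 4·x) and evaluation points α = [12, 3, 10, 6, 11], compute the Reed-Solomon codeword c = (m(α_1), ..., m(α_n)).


c = [12, 2, 4, 1, 8]

Message polynomial: m(x) = 3 + 4·x (mod 13).
For each evaluation point α_i, compute m(α_i) mod 13:
  α_1 = 12: Horner steps 4 → 12, so m(12) = 12.
  α_2 = 3: Horner steps 4 → 2, so m(3) = 2.
  α_3 = 10: Horner steps 4 → 4, so m(10) = 4.
  α_4 = 6: Horner steps 4 → 1, so m(6) = 1.
  α_5 = 11: Horner steps 4 → 8, so m(11) = 8.
Codeword c = [12, 2, 4, 1, 8] ∈ F_13^5.


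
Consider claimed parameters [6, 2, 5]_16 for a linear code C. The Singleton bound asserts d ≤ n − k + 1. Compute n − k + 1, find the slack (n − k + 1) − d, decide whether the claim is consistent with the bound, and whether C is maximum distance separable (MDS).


Singleton RHS = n − k + 1 = 5, slack = 0, bound satisfied, MDS.

Singleton bound: d ≤ n − k + 1.
Here n = 6, k = 2, so n − k + 1 = 5.
Given d = 5, check d ≤ 5: YES.
Slack = (n − k + 1) − d = 0.
The code is MDS (slack = 0).
Description: the claimed parameters are [6, 2, 5]_16; such a code would be MDS (meets Singleton bound).


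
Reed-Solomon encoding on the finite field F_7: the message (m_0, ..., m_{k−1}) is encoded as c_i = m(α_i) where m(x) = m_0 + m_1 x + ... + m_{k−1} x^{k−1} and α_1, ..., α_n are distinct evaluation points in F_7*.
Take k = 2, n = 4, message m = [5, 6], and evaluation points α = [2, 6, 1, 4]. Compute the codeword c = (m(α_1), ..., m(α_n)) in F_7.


c = [3, 6, 4, 1]

Message polynomial: m(x) = 5 + 6·x (mod 7).
For each evaluation point α_i, compute m(α_i) mod 7:
  α_1 = 2: Horner steps 6 → 3, so m(2) = 3.
  α_2 = 6: Horner steps 6 → 6, so m(6) = 6.
  α_3 = 1: Horner steps 6 → 4, so m(1) = 4.
  α_4 = 4: Horner steps 6 → 1, so m(4) = 1.
Codeword c = [3, 6, 4, 1] ∈ F_7^4.


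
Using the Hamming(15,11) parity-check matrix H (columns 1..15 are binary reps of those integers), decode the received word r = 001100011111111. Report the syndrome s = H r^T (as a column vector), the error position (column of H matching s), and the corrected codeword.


s = (0, 1, 1, 1)^T, error position = 7, corrected codeword c = 001100111111111

Compute s = H r^T mod 2 one row at a time:
  s_1 = 1 + 1 + 1 + 1 + 1 + 1 + 1 + 1 = 8 ≡ 0 (mod 2).
  s_2 = 1 + 0 + 0 + 0 + 1 + 1 + 1 + 1 = 5 ≡ 1 (mod 2).
  s_3 = 0 + 1 + 0 + 0 + 1 + 1 + 1 + 1 = 5 ≡ 1 (mod 2).
  s_4 = 0 + 1 + 0 + 0 + 1 + 1 + 1 + 1 = 5 ≡ 1 (mod 2).
s = (0, 1, 1, 1)^T — this equals column 7 of H (binary 0111), so error is at position 7.
Correct: flip bit 7 of r = 001100011111111 to get c = 001100111111111.


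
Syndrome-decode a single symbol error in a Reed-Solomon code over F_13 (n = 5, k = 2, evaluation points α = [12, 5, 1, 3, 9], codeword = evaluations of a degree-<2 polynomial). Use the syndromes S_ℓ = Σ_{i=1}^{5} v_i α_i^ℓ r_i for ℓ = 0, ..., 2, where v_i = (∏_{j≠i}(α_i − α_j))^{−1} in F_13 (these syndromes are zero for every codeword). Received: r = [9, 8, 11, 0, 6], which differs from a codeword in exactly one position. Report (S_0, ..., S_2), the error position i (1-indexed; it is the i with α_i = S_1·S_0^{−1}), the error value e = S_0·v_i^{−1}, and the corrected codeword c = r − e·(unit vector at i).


S = (2, 10, 11), error at position 2, error magnitude e = 6, c = [9, 2, 11, 0, 6].

Step 1: column multipliers v_i = (∏_{j≠i}(α_i − α_j))^{−1} mod 13.
  i = 1 (α = 12): (12−5)(12−1)(12−3)(12−9) = 7·11·9·3 = 2079 ≡ 12, so v_1 = 12^{−1} = 12 (mod 13).
  i = 2 (α = 5): (5−12)(5−1)(5−3)(5−9) = (−7)·4·2·(−4) = 224 ≡ 3, so v_2 = 3^{−1} = 9 (mod 13).
  i = 3 (α = 1): (1−12)(1−5)(1−3)(1−9) = (−11)·(−4)·(−2)·(−8) = 704 ≡ 2, so v_3 = 2^{−1} = 7 (mod 13).
  i = 4 (α = 3): (3−12)(3−5)(3−1)(3−9) = (−9)·(−2)·2·(−6) = −216 ≡ 5, so v_4 = 5^{−1} = 8 (mod 13).
  i = 5 (α = 9): (9−12)(9−5)(9−1)(9−3) = (−3)·4·8·6 = −576 ≡ 9, so v_5 = 9^{−1} = 3 (mod 13).
  v = [12, 9, 7, 8, 3].
Step 2: syndromes of r = [9, 8, 11, 0, 6] (all sums mod 13).
  S_0 = Σ v_i r_i = 12·9 + 9·8 + 7·11 + 8·0 + 3·6 = 275 ≡ 2.
  S_1 = Σ v_i α_i r_i = 12·12·9 + 9·5·8 + 7·1·11 + 8·3·0 + 3·9·6 = 1895 ≡ 10.
  α_i^2 mod 13 = [1, 12, 1, 9, 3].
  S_2 = Σ v_i α_i^2 r_i = 12·1·9 + 9·12·8 + 7·1·11 + 8·9·0 + 3·3·6 = 1103 ≡ 11.
  S = (2, 10, 11) ≠ 0, so r is not a codeword (an error is present).
Step 3: locate the error. For a single error e at position i, S_ℓ = v_i·e·α_i^ℓ, so α_err = S_1/S_0.
  S_0^{−1} = 2^{−1} = 7 (mod 13), so α_err = 10·7 = 70 ≡ 5 = α_2. Error position i = 2.
  Consistency check: S_2/S_1 = 11·4 = 44 ≡ 5 = α_err ✓ (single-error assumption holds).
Step 4: error magnitude e = S_0/v_2 = S_0·∏_{j≠2}(α_2 − α_j) = 2·3 = 6 ≡ 6 (mod 13).
Step 5: correct position 2: c_2 = r_2 − e = 8 − 6 ≡ 2 (mod 13). Hence c = [9, 2, 11, 0, 6].
  Check: interpolating c through the α_i gives m(x) = 10 + 1·x (degree < 2) with m(α_i) = c_i for every i, so c is indeed a codeword.


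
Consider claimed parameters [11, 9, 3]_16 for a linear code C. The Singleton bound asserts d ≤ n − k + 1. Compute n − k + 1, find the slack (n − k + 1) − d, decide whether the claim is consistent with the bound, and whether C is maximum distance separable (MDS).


Singleton RHS = n − k + 1 = 3, slack = 0, bound satisfied, MDS.

Singleton bound: d ≤ n − k + 1.
Here n = 11, k = 9, so n − k + 1 = 3.
Given d = 3, check d ≤ 3: YES.
Slack = (n − k + 1) − d = 0.
The code is MDS (slack = 0).
Description: the claimed parameters are [11, 9, 3]_16; such a code would be MDS (meets Singleton bound).


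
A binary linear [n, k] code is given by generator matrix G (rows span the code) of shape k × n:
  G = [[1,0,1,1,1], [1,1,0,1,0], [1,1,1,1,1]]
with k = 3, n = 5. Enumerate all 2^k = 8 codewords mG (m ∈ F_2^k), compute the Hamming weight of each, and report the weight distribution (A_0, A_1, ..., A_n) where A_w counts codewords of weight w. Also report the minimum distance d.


Weight distribution: A_0 = 1, A_1 = 1, A_2 = 2, A_3 = 2, A_4 = 1, A_5 = 1. Minimum distance d = 1.

Enumerate all 2^3 = 8 messages m ∈ F_2^3.
For each, compute codeword c = mG in F_2^5, then tally its weight.
  m = 000 → c = 00000, weight = 0.
  m = 100 → c = 10111, weight = 4.
  m = 010 → c = 11010, weight = 3.
  m = 110 → c = 01101, weight = 3.
  m = 001 → c = 11111, weight = 5.
  m = 101 → c = 01000, weight = 1.
  m = 011 → c = 00101, weight = 2.
  m = 111 → c = 10010, weight = 2.
Tally weights:
  weight 0: 1 codewords.
  weight 1: 1 codewords.
  weight 2: 2 codewords.
  weight 3: 2 codewords.
  weight 4: 1 codewords.
  weight 5: 1 codewords.
Minimum distance d = smallest w > 0 with A_w > 0 = 1.
Sanity: Σ A_w = 8 = 2^3 = 8 ✓.


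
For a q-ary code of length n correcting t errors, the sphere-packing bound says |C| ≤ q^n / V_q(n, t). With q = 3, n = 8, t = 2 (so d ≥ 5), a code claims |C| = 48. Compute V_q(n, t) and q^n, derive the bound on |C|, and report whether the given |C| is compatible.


V_q(n, t) = 129, q^n = 6561, Hamming bound = 50, |C| = 48 ≤ bound (satisfied).

Step 1: Compute V_q(n, t) = Σ_{j=0}^2 C(n, j) (q−1)^j.
  j = 0: C(8,0)·(2)^0 = 1·1 = 1.
  j = 1: C(8,1)·(2)^1 = 8·2 = 16.
  j = 2: C(8,2)·(2)^2 = 28·4 = 112.
  V_q(n, t) = 1 + 16 + 112 = 129.
Step 2: q^n = 3^8 = 6561.
Step 3: Hamming bound ⌊q^n / V_q(n,t)⌋ = ⌊6561/129⌋ = 50.
Step 4: Compare |C| = 48 to 50: satisfied.
The claimed |C| lies below the Hamming bound.


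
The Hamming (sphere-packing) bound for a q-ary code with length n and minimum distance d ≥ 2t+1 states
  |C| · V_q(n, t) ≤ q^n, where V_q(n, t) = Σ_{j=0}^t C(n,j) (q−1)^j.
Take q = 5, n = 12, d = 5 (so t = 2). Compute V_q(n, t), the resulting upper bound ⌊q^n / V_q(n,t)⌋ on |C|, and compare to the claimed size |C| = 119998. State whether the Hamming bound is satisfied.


V_q(n, t) = 1105, q^n = 244140625, Hamming bound = 220941, |C| = 119998 ≤ bound (satisfied).

Step 1: Compute V_q(n, t) = Σ_{j=0}^2 C(n, j) (q−1)^j.
  j = 0: C(12,0)·(4)^0 = 1·1 = 1.
  j = 1: C(12,1)·(4)^1 = 12·4 = 48.
  j = 2: C(12,2)·(4)^2 = 66·16 = 1056.
  V_q(n, t) = 1 + 48 + 1056 = 1105.
Step 2: q^n = 5^12 = 244140625.
Step 3: Hamming bound ⌊q^n / V_q(n,t)⌋ = ⌊244140625/1105⌋ = 220941.
Step 4: Compare |C| = 119998 to 220941: satisfied.
The claimed |C| lies below the Hamming bound.


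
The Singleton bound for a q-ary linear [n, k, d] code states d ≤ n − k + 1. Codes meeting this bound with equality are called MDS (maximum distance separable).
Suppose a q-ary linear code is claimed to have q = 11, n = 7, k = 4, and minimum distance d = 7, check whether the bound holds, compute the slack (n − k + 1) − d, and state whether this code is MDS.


Singleton RHS = n − k + 1 = 4, slack = -3, bound violated (no such code; not MDS).

Singleton bound: d ≤ n − k + 1.
Here n = 7, k = 4, so n − k + 1 = 4.
Given d = 7, check d ≤ 4: NO.
Slack = (n − k + 1) − d = -3.
The slack is negative: d = 7 exceeds n − k + 1 = 4 by 3, so the Singleton bound is violated and no linear [7, 4, 7]_11 code can exist. In particular it is not MDS (MDS requires d = n − k + 1 exactly).
Description: the claimed parameters are [7, 4, 7]_11; such a code would be impossible (violates the Singleton bound).


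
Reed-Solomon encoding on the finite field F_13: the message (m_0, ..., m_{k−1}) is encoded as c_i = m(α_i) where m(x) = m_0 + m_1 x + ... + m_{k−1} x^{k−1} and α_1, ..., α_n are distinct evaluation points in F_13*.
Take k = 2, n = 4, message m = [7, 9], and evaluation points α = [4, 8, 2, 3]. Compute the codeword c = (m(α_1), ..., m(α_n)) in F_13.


c = [4, 1, 12, 8]

Message polynomial: m(x) = 7 + 9·x (mod 13).
For each evaluation point α_i, compute m(α_i) mod 13:
  α_1 = 4: Horner steps 9 → 4, so m(4) = 4.
  α_2 = 8: Horner steps 9 → 1, so m(8) = 1.
  α_3 = 2: Horner steps 9 → 12, so m(2) = 12.
  α_4 = 3: Horner steps 9 → 8, so m(3) = 8.
Codeword c = [4, 1, 12, 8] ∈ F_13^4.


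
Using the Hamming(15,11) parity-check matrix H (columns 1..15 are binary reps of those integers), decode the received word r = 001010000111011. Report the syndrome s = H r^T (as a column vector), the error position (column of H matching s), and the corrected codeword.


s = (1, 0, 1, 0)^T, error position = 10, corrected codeword c = 001010000011011

Compute s = H r^T mod 2 one row at a time:
  s_1 = 0 + 0 + 1 + 1 + 1 + 0 + 1 + 1 = 5 ≡ 1 (mod 2).
  s_2 = 0 + 1 + 0 + 0 + 1 + 0 + 1 + 1 = 4 ≡ 0 (mod 2).
  s_3 = 0 + 1 + 0 + 0 + 1 + 1 + 1 + 1 = 5 ≡ 1 (mod 2).
  s_4 = 0 + 1 + 1 + 0 + 0 + 1 + 0 + 1 = 4 ≡ 0 (mod 2).
s = (1, 0, 1, 0)^T — this equals column 10 of H (binary 1010), so error is at position 10.
Correct: flip bit 10 of r = 001010000111011 to get c = 001010000011011.


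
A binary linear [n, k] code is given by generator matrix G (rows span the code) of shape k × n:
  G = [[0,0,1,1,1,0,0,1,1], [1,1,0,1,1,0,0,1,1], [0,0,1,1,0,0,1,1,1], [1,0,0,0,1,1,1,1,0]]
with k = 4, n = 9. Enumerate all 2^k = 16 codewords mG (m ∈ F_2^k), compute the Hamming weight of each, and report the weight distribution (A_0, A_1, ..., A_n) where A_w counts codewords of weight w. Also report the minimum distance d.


Weight distribution: A_0 = 1, A_2 = 1, A_3 = 2, A_4 = 1, A_5 = 6, A_6 = 5. Minimum distance d = 2.

Enumerate all 2^4 = 16 messages m ∈ F_2^4.
For each, compute codeword c = mG in F_2^9, then tally its weight.
  m = 0000 → c = 000000000, weight = 0.
  m = 1000 → c = 001110011, weight = 5.
  m = 0100 → c = 110110011, weight = 6.
  m = 1100 → c = 111000000, weight = 3.
  m = 0010 → c = 001100111, weight = 5.
  m = 1010 → c = 000010100, weight = 2.
  m = 0110 → c = 111010100, weight = 5.
  m = 1110 → c = 110100111, weight = 6.
  m = 0001 → c = 100011110, weight = 5.
  m = 1001 → c = 101101101, weight = 6.
  m = 0101 → c = 010101101, weight = 5.
  m = 1101 → c = 011011110, weight = 6.
  m = 0011 → c = 101111001, weight = 6.
  m = 1011 → c = 100001010, weight = 3.
  m = 0111 → c = 011001010, weight = 4.
  m = 1111 → c = 010111001, weight = 5.
Tally weights:
  weight 0: 1 codewords.
  weight 2: 1 codewords.
  weight 3: 2 codewords.
  weight 4: 1 codewords.
  weight 5: 6 codewords.
  weight 6: 5 codewords.
Minimum distance d = smallest w > 0 with A_w > 0 = 2.
Sanity: Σ A_w = 16 = 2^4 = 16 ✓.


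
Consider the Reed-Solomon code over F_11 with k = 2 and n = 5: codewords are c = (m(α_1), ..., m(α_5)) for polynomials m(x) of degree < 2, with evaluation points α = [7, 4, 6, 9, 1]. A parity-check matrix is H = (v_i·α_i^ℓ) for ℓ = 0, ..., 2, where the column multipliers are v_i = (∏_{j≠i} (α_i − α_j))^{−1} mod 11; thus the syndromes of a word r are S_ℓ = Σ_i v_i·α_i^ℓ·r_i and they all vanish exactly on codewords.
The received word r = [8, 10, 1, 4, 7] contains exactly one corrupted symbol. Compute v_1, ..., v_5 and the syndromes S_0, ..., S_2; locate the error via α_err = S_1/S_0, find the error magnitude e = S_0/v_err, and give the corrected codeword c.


S = (9, 8, 1), error at position 1, error magnitude e = 6, c = [2, 10, 1, 4, 7].

Step 1: column multipliers v_i = (∏_{j≠i}(α_i − α_j))^{−1} mod 11.
  i = 1 (α = 7): (7−4)(7−6)(7−9)(7−1) = 3·1·(−2)·6 = −36 ≡ 8, so v_1 = 8^{−1} = 7 (mod 11).
  i = 2 (α = 4): (4−7)(4−6)(4−9)(4−1) = (−3)·(−2)·(−5)·3 = −90 ≡ 9, so v_2 = 9^{−1} = 5 (mod 11).
  i = 3 (α = 6): (6−7)(6−4)(6−9)(6−1) = (−1)·2·(−3)·5 = 30 ≡ 8, so v_3 = 8^{−1} = 7 (mod 11).
  i = 4 (α = 9): (9−7)(9−4)(9−6)(9−1) = 2·5·3·8 = 240 ≡ 9, so v_4 = 9^{−1} = 5 (mod 11).
  i = 5 (α = 1): (1−7)(1−4)(1−6)(1−9) = (−6)·(−3)·(−5)·(−8) = 720 ≡ 5, so v_5 = 5^{−1} = 9 (mod 11).
  v = [7, 5, 7, 5, 9].
Step 2: syndromes of r = [8, 10, 1, 4, 7] (all sums mod 11).
  S_0 = Σ v_i r_i = 7·8 + 5·10 + 7·1 + 5·4 + 9·7 = 196 ≡ 9.
  S_1 = Σ v_i α_i r_i = 7·7·8 + 5·4·10 + 7·6·1 + 5·9·4 + 9·1·7 = 877 ≡ 8.
  α_i^2 mod 11 = [5, 5, 3, 4, 1].
  S_2 = Σ v_i α_i^2 r_i = 7·5·8 + 5·5·10 + 7·3·1 + 5·4·4 + 9·1·7 = 694 ≡ 1.
  S = (9, 8, 1) ≠ 0, so r is not a codeword (an error is present).
Step 3: locate the error. For a single error e at position i, S_ℓ = v_i·e·α_i^ℓ, so α_err = S_1/S_0.
  S_0^{−1} = 9^{−1} = 5 (mod 11), so α_err = 8·5 = 40 ≡ 7 = α_1. Error position i = 1.
  Consistency check: S_2/S_1 = 1·7 = 7 ≡ 7 = α_err ✓ (single-error assumption holds).
Step 4: error magnitude e = S_0/v_1 = S_0·∏_{j≠1}(α_1 − α_j) = 9·8 = 72 ≡ 6 (mod 11).
Step 5: correct position 1: c_1 = r_1 − e = 8 − 6 ≡ 2 (mod 11). Hence c = [2, 10, 1, 4, 7].
  Check: interpolating c through the α_i gives m(x) = 6 + 1·x (degree < 2) with m(α_i) = c_i for every i, so c is indeed a codeword.


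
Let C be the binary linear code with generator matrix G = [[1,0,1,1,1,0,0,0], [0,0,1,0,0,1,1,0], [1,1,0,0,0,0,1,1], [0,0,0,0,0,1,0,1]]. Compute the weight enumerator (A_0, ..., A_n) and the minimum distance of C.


Weight distribution: A_0 = 1, A_2 = 1, A_3 = 4, A_4 = 3, A_5 = 4, A_6 = 3. Minimum distance d = 2.

Enumerate all 2^4 = 16 messages m ∈ F_2^4.
For each, compute codeword c = mG in F_2^8, then tally its weight.
  m = 0000 → c = 00000000, weight = 0.
  m = 1000 → c = 10111000, weight = 4.
  m = 0100 → c = 00100110, weight = 3.
  m = 1100 → c = 10011110, weight = 5.
  m = 0010 → c = 11000011, weight = 4.
  m = 1010 → c = 01111011, weight = 6.
  m = 0110 → c = 11100101, weight = 5.
  m = 1110 → c = 01011101, weight = 5.
  m = 0001 → c = 00000101, weight = 2.
  m = 1001 → c = 10111101, weight = 6.
  m = 0101 → c = 00100011, weight = 3.
  m = 1101 → c = 10011011, weight = 5.
  m = 0011 → c = 11000110, weight = 4.
  m = 1011 → c = 01111110, weight = 6.
  m = 0111 → c = 11100000, weight = 3.
  m = 1111 → c = 01011000, weight = 3.
Tally weights:
  weight 0: 1 codewords.
  weight 2: 1 codewords.
  weight 3: 4 codewords.
  weight 4: 3 codewords.
  weight 5: 4 codewords.
  weight 6: 3 codewords.
Minimum distance d = smallest w > 0 with A_w > 0 = 2.
Sanity: Σ A_w = 16 = 2^4 = 16 ✓.


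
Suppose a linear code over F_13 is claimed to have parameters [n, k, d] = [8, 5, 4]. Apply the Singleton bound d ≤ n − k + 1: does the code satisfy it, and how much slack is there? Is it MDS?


Singleton RHS = n − k + 1 = 4, slack = 0, bound satisfied, MDS.

Singleton bound: d ≤ n − k + 1.
Here n = 8, k = 5, so n − k + 1 = 4.
Given d = 4, check d ≤ 4: YES.
Slack = (n − k + 1) − d = 0.
The code is MDS (slack = 0).
Description: the claimed parameters are [8, 5, 4]_13; such a code would be MDS (meets Singleton bound).


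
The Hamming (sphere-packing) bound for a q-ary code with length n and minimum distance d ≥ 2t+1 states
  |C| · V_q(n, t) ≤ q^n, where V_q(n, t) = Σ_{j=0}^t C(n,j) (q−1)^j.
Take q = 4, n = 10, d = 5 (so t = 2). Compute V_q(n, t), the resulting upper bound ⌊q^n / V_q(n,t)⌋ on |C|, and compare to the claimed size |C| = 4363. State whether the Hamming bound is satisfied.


V_q(n, t) = 436, q^n = 1048576, Hamming bound = 2404, |C| = 4363 > bound (violated).

Step 1: Compute V_q(n, t) = Σ_{j=0}^2 C(n, j) (q−1)^j.
  j = 0: C(10,0)·(3)^0 = 1·1 = 1.
  j = 1: C(10,1)·(3)^1 = 10·3 = 30.
  j = 2: C(10,2)·(3)^2 = 45·9 = 405.
  V_q(n, t) = 1 + 30 + 405 = 436.
Step 2: q^n = 4^10 = 1048576.
Step 3: Hamming bound ⌊q^n / V_q(n,t)⌋ = ⌊1048576/436⌋ = 2404.
Step 4: Compare |C| = 4363 to 2404: violated.
The claimed |C| lies above the Hamming bound, so no 4-ary code of length 10 with d ≥ 5 can have 4363 codewords.


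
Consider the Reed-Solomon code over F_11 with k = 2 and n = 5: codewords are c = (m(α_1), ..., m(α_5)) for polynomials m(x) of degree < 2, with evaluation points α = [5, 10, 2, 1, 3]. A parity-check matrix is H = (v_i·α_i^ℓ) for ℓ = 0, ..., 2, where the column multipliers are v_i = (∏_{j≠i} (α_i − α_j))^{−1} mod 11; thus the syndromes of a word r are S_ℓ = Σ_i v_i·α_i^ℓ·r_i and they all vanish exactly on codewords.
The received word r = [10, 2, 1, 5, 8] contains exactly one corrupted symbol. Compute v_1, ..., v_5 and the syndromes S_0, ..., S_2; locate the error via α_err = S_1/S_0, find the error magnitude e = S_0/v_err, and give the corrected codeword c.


S = (10, 6, 8), error at position 1, error magnitude e = 10, c = [0, 2, 1, 5, 8].

Step 1: column multipliers v_i = (∏_{j≠i}(α_i − α_j))^{−1} mod 11.
  i = 1 (α = 5): (5−10)(5−2)(5−1)(5−3) = (−5)·3·4·2 = −120 ≡ 1, so v_1 = 1^{−1} = 1 (mod 11).
  i = 2 (α = 10): (10−5)(10−2)(10−1)(10−3) = 5·8·9·7 = 2520 ≡ 1, so v_2 = 1^{−1} = 1 (mod 11).
  i = 3 (α = 2): (2−5)(2−10)(2−1)(2−3) = (−3)·(−8)·1·(−1) = −24 ≡ 9, so v_3 = 9^{−1} = 5 (mod 11).
  i = 4 (α = 1): (1−5)(1−10)(1−2)(1−3) = (−4)·(−9)·(−1)·(−2) = 72 ≡ 6, so v_4 = 6^{−1} = 2 (mod 11).
  i = 5 (α = 3): (3−5)(3−10)(3−2)(3−1) = (−2)·(−7)·1·2 = 28 ≡ 6, so v_5 = 6^{−1} = 2 (mod 11).
  v = [1, 1, 5, 2, 2].
Step 2: syndromes of r = [10, 2, 1, 5, 8] (all sums mod 11).
  S_0 = Σ v_i r_i = 1·10 + 1·2 + 5·1 + 2·5 + 2·8 = 43 ≡ 10.
  S_1 = Σ v_i α_i r_i = 1·5·10 + 1·10·2 + 5·2·1 + 2·1·5 + 2·3·8 = 138 ≡ 6.
  α_i^2 mod 11 = [3, 1, 4, 1, 9].
  S_2 = Σ v_i α_i^2 r_i = 1·3·10 + 1·1·2 + 5·4·1 + 2·1·5 + 2·9·8 = 206 ≡ 8.
  S = (10, 6, 8) ≠ 0, so r is not a codeword (an error is present).
Step 3: locate the error. For a single error e at position i, S_ℓ = v_i·e·α_i^ℓ, so α_err = S_1/S_0.
  S_0^{−1} = 10^{−1} = 10 (mod 11), so α_err = 6·10 = 60 ≡ 5 = α_1. Error position i = 1.
  Consistency check: S_2/S_1 = 8·2 = 16 ≡ 5 = α_err ✓ (single-error assumption holds).
Step 4: error magnitude e = S_0/v_1 = S_0·∏_{j≠1}(α_1 − α_j) = 10·1 = 10 ≡ 10 (mod 11).
Step 5: correct position 1: c_1 = r_1 − e = 10 − 10 ≡ 0 (mod 11). Hence c = [0, 2, 1, 5, 8].
  Check: interpolating c through the α_i gives m(x) = 9 + 7·x (degree < 2) with m(α_i) = c_i for every i, so c is indeed a codeword.


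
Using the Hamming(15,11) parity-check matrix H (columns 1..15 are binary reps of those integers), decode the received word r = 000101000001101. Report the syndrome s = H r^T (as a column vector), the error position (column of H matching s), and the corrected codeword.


s = (1, 1, 0, 0)^T, error position = 12, corrected codeword c = 000101000000101

Compute s = H r^T mod 2 one row at a time:
  s_1 = 0 + 0 + 0 + 0 + 1 + 1 + 0 + 1 = 3 ≡ 1 (mod 2).
  s_2 = 1 + 0 + 1 + 0 + 1 + 1 + 0 + 1 = 5 ≡ 1 (mod 2).
  s_3 = 0 + 0 + 1 + 0 + 0 + 0 + 0 + 1 = 2 ≡ 0 (mod 2).
  s_4 = 0 + 0 + 0 + 0 + 0 + 0 + 1 + 1 = 2 ≡ 0 (mod 2).
s = (1, 1, 0, 0)^T — this equals column 12 of H (binary 1100), so error is at position 12.
Correct: flip bit 12 of r = 000101000001101 to get c = 000101000000101.


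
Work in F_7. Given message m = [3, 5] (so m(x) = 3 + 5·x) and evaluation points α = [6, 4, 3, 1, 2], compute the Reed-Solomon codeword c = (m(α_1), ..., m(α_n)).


c = [5, 2, 4, 1, 6]

Message polynomial: m(x) = 3 + 5·x (mod 7).
For each evaluation point α_i, compute m(α_i) mod 7:
  α_1 = 6: Horner steps 5 → 5, so m(6) = 5.
  α_2 = 4: Horner steps 5 → 2, so m(4) = 2.
  α_3 = 3: Horner steps 5 → 4, so m(3) = 4.
  α_4 = 1: Horner steps 5 → 1, so m(1) = 1.
  α_5 = 2: Horner steps 5 → 6, so m(2) = 6.
Codeword c = [5, 2, 4, 1, 6] ∈ F_7^5.


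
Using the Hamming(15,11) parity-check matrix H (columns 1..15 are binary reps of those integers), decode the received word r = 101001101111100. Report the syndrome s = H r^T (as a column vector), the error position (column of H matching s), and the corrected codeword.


s = (1, 0, 1, 0)^T, error position = 10, corrected codeword c = 101001101011100

Compute s = H r^T mod 2 one row at a time:
  s_1 = 0 + 1 + 1 + 1 + 1 + 1 + 0 + 0 = 5 ≡ 1 (mod 2).
  s_2 = 0 + 0 + 1 + 1 + 1 + 1 + 0 + 0 = 4 ≡ 0 (mod 2).
  s_3 = 0 + 1 + 1 + 1 + 1 + 1 + 0 + 0 = 5 ≡ 1 (mod 2).
  s_4 = 1 + 1 + 0 + 1 + 1 + 1 + 1 + 0 = 6 ≡ 0 (mod 2).
s = (1, 0, 1, 0)^T — this equals column 10 of H (binary 1010), so error is at position 10.
Correct: flip bit 10 of r = 101001101111100 to get c = 101001101011100.


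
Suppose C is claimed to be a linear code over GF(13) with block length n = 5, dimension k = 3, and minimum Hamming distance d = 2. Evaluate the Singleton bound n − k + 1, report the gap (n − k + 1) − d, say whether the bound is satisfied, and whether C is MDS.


Singleton RHS = n − k + 1 = 3, slack = 1, bound satisfied, not MDS.

Singleton bound: d ≤ n − k + 1.
Here n = 5, k = 3, so n − k + 1 = 3.
Given d = 2, check d ≤ 3: YES.
Slack = (n − k + 1) − d = 1.
The code is NOT MDS (slack = 1 > 0).
Description: the claimed parameters are [5, 3, 2]_13; such a code would be non-MDS.


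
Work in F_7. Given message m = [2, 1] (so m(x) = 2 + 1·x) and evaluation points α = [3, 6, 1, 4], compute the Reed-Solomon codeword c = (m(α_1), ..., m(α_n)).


c = [5, 1, 3, 6]

Message polynomial: m(x) = 2 + 1·x (mod 7).
For each evaluation point α_i, compute m(α_i) mod 7:
  α_1 = 3: Horner steps 1 → 5, so m(3) = 5.
  α_2 = 6: Horner steps 1 → 1, so m(6) = 1.
  α_3 = 1: Horner steps 1 → 3, so m(1) = 3.
  α_4 = 4: Horner steps 1 → 6, so m(4) = 6.
Codeword c = [5, 1, 3, 6] ∈ F_7^4.


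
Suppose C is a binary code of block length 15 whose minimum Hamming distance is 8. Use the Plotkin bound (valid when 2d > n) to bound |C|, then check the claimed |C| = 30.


Plotkin bound M ≤ 16; given |C| = 30 > bound (violated).

Check applicability: 2d = 16, n = 15.
2d − n = 1 > 0, so Plotkin applies.
Compute d/(2d−n) = 8/1 ≈ 8.0000.
⌊d/(2d−n)⌋ = 8.
Plotkin bound: M ≤ 2·8 = 16.
Given |C| = 30, check: VIOLATED.
This |C| is above the Plotkin bound, so no binary code with n = 15, d = 8 and 30 codewords exists.


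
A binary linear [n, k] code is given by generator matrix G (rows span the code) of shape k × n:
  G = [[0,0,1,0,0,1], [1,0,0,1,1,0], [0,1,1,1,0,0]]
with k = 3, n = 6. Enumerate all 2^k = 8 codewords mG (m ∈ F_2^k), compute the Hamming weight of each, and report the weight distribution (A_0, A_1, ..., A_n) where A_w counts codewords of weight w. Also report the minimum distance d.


Weight distribution: A_0 = 1, A_2 = 1, A_3 = 3, A_4 = 2, A_5 = 1. Minimum distance d = 2.

Enumerate all 2^3 = 8 messages m ∈ F_2^3.
For each, compute codeword c = mG in F_2^6, then tally its weight.
  m = 000 → c = 000000, weight = 0.
  m = 100 → c = 001001, weight = 2.
  m = 010 → c = 100110, weight = 3.
  m = 110 → c = 101111, weight = 5.
  m = 001 → c = 011100, weight = 3.
  m = 101 → c = 010101, weight = 3.
  m = 011 → c = 111010, weight = 4.
  m = 111 → c = 110011, weight = 4.
Tally weights:
  weight 0: 1 codewords.
  weight 2: 1 codewords.
  weight 3: 3 codewords.
  weight 4: 2 codewords.
  weight 5: 1 codewords.
Minimum distance d = smallest w > 0 with A_w > 0 = 2.
Sanity: Σ A_w = 8 = 2^3 = 8 ✓.


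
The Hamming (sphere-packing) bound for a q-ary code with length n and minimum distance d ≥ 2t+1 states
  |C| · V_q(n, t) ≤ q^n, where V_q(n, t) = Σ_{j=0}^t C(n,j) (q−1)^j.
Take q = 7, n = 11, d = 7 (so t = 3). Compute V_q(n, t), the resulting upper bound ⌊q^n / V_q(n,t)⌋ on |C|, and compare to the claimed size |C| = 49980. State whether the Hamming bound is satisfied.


V_q(n, t) = 37687, q^n = 1977326743, Hamming bound = 52467, |C| = 49980 ≤ bound (satisfied).

Step 1: Compute V_q(n, t) = Σ_{j=0}^3 C(n, j) (q−1)^j.
  j = 0: C(11,0)·(6)^0 = 1·1 = 1.
  j = 1: C(11,1)·(6)^1 = 11·6 = 66.
  j = 2: C(11,2)·(6)^2 = 55·36 = 1980.
  j = 3: C(11,3)·(6)^3 = 165·216 = 35640.
  V_q(n, t) = 1 + 66 + 1980 + 35640 = 37687.
Step 2: q^n = 7^11 = 1977326743.
Step 3: Hamming bound ⌊q^n / V_q(n,t)⌋ = ⌊1977326743/37687⌋ = 52467.
Step 4: Compare |C| = 49980 to 52467: satisfied.
The claimed |C| lies below the Hamming bound.


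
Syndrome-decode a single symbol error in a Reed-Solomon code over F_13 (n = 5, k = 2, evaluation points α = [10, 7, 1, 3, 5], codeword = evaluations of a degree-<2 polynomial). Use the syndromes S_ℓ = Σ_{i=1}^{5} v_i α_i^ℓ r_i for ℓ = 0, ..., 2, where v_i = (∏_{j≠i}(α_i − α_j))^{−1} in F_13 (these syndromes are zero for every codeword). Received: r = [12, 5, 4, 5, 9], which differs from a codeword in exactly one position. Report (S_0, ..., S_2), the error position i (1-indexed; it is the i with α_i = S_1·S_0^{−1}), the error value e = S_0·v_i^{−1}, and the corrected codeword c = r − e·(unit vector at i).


S = (1, 3, 9), error at position 4, error magnitude e = 5, c = [12, 5, 4, 0, 9].

Step 1: column multipliers v_i = (∏_{j≠i}(α_i − α_j))^{−1} mod 13.
  i = 1 (α = 10): (10−7)(10−1)(10−3)(10−5) = 3·9·7·5 = 945 ≡ 9, so v_1 = 9^{−1} = 3 (mod 13).
  i = 2 (α = 7): (7−10)(7−1)(7−3)(7−5) = (−3)·6·4·2 = −144 ≡ 12, so v_2 = 12^{−1} = 12 (mod 13).
  i = 3 (α = 1): (1−10)(1−7)(1−3)(1−5) = (−9)·(−6)·(−2)·(−4) = 432 ≡ 3, so v_3 = 3^{−1} = 9 (mod 13).
  i = 4 (α = 3): (3−10)(3−7)(3−1)(3−5) = (−7)·(−4)·2·(−2) = −112 ≡ 5, so v_4 = 5^{−1} = 8 (mod 13).
  i = 5 (α = 5): (5−10)(5−7)(5−1)(5−3) = (−5)·(−2)·4·2 = 80 ≡ 2, so v_5 = 2^{−1} = 7 (mod 13).
  v = [3, 12, 9, 8, 7].
Step 2: syndromes of r = [12, 5, 4, 5, 9] (all sums mod 13).
  S_0 = Σ v_i r_i = 3·12 + 12·5 + 9·4 + 8·5 + 7·9 = 235 ≡ 1.
  S_1 = Σ v_i α_i r_i = 3·10·12 + 12·7·5 + 9·1·4 + 8·3·5 + 7·5·9 = 1251 ≡ 3.
  α_i^2 mod 13 = [9, 10, 1, 9, 12].
  S_2 = Σ v_i α_i^2 r_i = 3·9·12 + 12·10·5 + 9·1·4 + 8·9·5 + 7·12·9 = 2076 ≡ 9.
  S = (1, 3, 9) ≠ 0, so r is not a codeword (an error is present).
Step 3: locate the error. For a single error e at position i, S_ℓ = v_i·e·α_i^ℓ, so α_err = S_1/S_0.
  S_0^{−1} = 1^{−1} = 1 (mod 13), so α_err = 3·1 = 3 ≡ 3 = α_4. Error position i = 4.
  Consistency check: S_2/S_1 = 9·9 = 81 ≡ 3 = α_err ✓ (single-error assumption holds).
Step 4: error magnitude e = S_0/v_4 = S_0·∏_{j≠4}(α_4 − α_j) = 1·5 = 5 ≡ 5 (mod 13).
Step 5: correct position 4: c_4 = r_4 − e = 5 − 5 ≡ 0 (mod 13). Hence c = [12, 5, 4, 0, 9].
  Check: interpolating c through the α_i gives m(x) = 6 + 11·x (degree < 2) with m(α_i) = c_i for every i, so c is indeed a codeword.


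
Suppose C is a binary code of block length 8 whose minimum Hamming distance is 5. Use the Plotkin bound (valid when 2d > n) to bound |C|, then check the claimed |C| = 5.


Plotkin bound M ≤ 4; given |C| = 5 > bound (violated).

Check applicability: 2d = 10, n = 8.
2d − n = 2 > 0, so Plotkin applies.
Compute d/(2d−n) = 5/2 ≈ 2.5000.
⌊d/(2d−n)⌋ = 2.
Plotkin bound: M ≤ 2·2 = 4.
Given |C| = 5, check: VIOLATED.
This |C| is above the Plotkin bound, so no binary code with n = 8, d = 5 and 5 codewords exists.


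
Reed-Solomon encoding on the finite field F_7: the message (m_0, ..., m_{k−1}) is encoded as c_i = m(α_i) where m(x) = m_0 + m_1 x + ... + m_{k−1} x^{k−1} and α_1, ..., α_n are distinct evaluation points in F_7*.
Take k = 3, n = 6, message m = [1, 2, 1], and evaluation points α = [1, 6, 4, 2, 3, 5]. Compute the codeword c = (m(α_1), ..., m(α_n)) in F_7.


c = [4, 0, 4, 2, 2, 1]

Message polynomial: m(x) = 1 + 2·x + 1·x^2 (mod 7).
For each evaluation point α_i, compute m(α_i) mod 7:
  α_1 = 1: Horner steps 1 → 3 → 4, so m(1) = 4.
  α_2 = 6: Horner steps 1 → 1 → 0, so m(6) = 0.
  α_3 = 4: Horner steps 1 → 6 → 4, so m(4) = 4.
  α_4 = 2: Horner steps 1 → 4 → 2, so m(2) = 2.
  α_5 = 3: Horner steps 1 → 5 → 2, so m(3) = 2.
  α_6 = 5: Horner steps 1 → 0 → 1, so m(5) = 1.
Codeword c = [4, 0, 4, 2, 2, 1] ∈ F_7^6.
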